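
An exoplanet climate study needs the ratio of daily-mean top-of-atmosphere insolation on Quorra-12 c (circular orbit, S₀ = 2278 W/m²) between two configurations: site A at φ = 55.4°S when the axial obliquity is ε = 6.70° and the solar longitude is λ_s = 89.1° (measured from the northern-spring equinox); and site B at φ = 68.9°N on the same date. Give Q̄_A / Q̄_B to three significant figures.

Q̄_A / Q̄_B ≈ 0.773

— Configuration A (φ=-55.4°):
Solar declination: sin δ = sin ε · sin λ_s = sin 6.70° × sin 89.1° = 0.11666, so δ = +6.699°.
cos H₀ = −tan(-55.4°) tan(+6.699°) = 0.1703, H₀ = 1.3997 rad.
Bracket: H₀ sin φ sin δ + cos φ cos δ sin H₀ = 1.3997×-0.82314×0.11666 + 0.56784×0.99317×0.98540 = -0.134410 + 0.555728 = 0.421318.
Q̄ = (S₀/π) × [bracket] = (2278/π) × 0.421318 = 305.50 W/m².
— Configuration B (φ=+68.9°):
cos H₀ = −tan(+68.9°) tan(+6.699°) = -0.3044, H₀ = 1.8801 rad.
Bracket: H₀ sin φ sin δ + cos φ cos δ sin H₀ = 1.8801×0.93295×0.11666 + 0.36000×0.99317×0.95254 = 0.204626 + 0.340572 = 0.545198.
Q̄ = (S₀/π) × [bracket] = (2278/π) × 0.545198 = 395.33 W/m².
Ratio Q̄_A / Q̄_B = 305.50 / 395.33 = 0.7728.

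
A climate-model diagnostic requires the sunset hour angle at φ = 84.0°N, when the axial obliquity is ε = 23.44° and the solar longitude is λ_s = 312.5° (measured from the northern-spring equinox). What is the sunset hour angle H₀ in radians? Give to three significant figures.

H₀ = 0.00 rad

Solar declination: sin δ = sin ε · sin λ_s = sin 23.44° × sin 312.5° = -0.29328, so δ = -17.054°.
cos H₀ = −tan φ · tan δ = 2.9187 ≥ 1, so the Sun never rises (polar night) and H₀ = 0.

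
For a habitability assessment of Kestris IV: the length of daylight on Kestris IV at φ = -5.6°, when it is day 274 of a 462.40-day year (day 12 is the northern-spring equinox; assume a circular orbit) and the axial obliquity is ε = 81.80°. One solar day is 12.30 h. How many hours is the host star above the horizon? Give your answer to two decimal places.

6.32 h

Solar longitude: λ_s = 360° × (274 − 12)/462.40 = 203.979°.
sin δ = sin 81.80° × sin 203.979° = -0.40225, so δ = -23.719°.
cos H₀ = −tan φ · tan δ = −tan(-5.6°) × tan(-23.719°) = -0.0431, so H₀ = 1.6139 rad = 92.47°.
Daylight = 2H₀/(2π) × 12.30 h = (1.6139/π) × 12.30 = 6.32 h.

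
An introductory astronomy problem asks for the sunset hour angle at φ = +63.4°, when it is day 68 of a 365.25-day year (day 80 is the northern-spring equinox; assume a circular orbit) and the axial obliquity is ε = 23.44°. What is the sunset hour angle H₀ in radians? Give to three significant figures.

Solar longitude: λ_s = 360° × (68 − 80)/365.25 = -11.828°, i.e. -11.828° + 360° = 348.172°.
sin δ = sin 23.44° × sin 348.172° = -0.08153, so δ = -4.677°.
cos H₀ = −tan φ · tan δ = −tan(+63.4°) × tan(-4.677°) = 0.1634, so H₀ = 1.4067 rad = 80.60°.

H₀ = 1.41 rad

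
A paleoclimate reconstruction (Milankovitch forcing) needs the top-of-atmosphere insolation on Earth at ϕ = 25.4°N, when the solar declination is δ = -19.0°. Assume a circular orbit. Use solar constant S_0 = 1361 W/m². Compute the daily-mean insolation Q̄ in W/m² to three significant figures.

Q̄ ≈ 280 W/m²

cos h₀ = −tan(+25.4°) tan(-19.000°) = 0.1635, h₀ = 1.4066 rad.
Bracket: h₀ sin ϕ sin δ + cos ϕ cos δ sin h₀ = 1.4066×0.42894×-0.32557 + 0.90334×0.94552×0.98654 = -0.196432 + 0.842630 = 0.646198.
Q̄ = (S_0/π) × [bracket] = (1361/π) × 0.646198 = 279.9 W/m².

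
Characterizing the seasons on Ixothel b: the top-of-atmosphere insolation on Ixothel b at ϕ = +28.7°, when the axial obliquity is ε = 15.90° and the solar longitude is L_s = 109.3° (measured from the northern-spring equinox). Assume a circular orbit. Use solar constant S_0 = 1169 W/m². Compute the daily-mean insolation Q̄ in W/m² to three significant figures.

Q̄ ≈ 391 W/m²

Solar declination: sin δ = sin ε · sin L_s = sin 15.90° × sin 109.3° = 0.25856, so δ = +14.985°.
cos h₀ = −tan(+28.7°) tan(+14.985°) = -0.1465, h₀ = 1.7179 rad.
Bracket: h₀ sin ϕ sin δ + cos ϕ cos δ sin h₀ = 1.7179×0.48022×0.25856 + 0.87715×0.96599×0.98920 = 0.213304 + 0.838167 = 1.051471.
Q̄ = (S_0/π) × [bracket] = (1169/π) × 1.051471 = 391.3 W/m².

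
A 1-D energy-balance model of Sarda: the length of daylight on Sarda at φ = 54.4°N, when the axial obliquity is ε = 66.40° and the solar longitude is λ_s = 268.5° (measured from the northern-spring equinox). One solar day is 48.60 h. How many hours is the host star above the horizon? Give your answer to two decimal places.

Solar declination: sin δ = sin ε · sin λ_s = sin 66.40° × sin 268.5° = -0.91605, so δ = -66.355°.
cos H₀ = −tan φ · tan δ = 3.1903 ≥ 1, so the host star never rises (polar night) and H₀ = 0.
Daylight = 2H₀/(2π) × 48.60 h = (0.0000/π) × 48.60 = 0.00 h.

0.00 h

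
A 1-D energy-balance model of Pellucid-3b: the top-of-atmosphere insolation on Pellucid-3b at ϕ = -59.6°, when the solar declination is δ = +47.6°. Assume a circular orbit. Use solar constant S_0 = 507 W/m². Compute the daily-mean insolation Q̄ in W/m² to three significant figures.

Q̄ ≈ 0.00 W/m²

cos h₀ = −tan(-59.6°) tan(+47.600°) = 1.8666 ≥ 1 ⇒ polar night, h₀ = 0 and Q̄ = 0.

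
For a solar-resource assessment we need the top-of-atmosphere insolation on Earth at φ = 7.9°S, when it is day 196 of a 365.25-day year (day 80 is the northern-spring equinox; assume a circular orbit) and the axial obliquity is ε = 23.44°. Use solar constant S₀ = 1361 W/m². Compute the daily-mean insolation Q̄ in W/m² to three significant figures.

Solar longitude: λ_s = 360° × (196 − 80)/365.25 = 114.333°.
sin δ = sin 23.44° × sin 114.333° = 0.36245, so δ = +21.251°.
cos H₀ = −tan(-7.9°) tan(+21.251°) = 0.0540, H₀ = 1.5168 rad.
Bracket: H₀ sin φ sin δ + cos φ cos δ sin H₀ = 1.5168×-0.13744×0.36245 + 0.99051×0.93200×0.99854 = -0.075560 + 0.921808 = 0.846248.
Q̄ = (S₀/π) × [bracket] = (1361/π) × 0.846248 = 366.6 W/m².

Q̄ ≈ 367 W/m²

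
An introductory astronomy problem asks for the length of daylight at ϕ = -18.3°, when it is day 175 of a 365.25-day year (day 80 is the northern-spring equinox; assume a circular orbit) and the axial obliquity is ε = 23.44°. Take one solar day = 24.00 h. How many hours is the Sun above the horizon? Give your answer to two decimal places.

10.90 h

Solar longitude: L_s = 360° × (175 − 80)/365.25 = 93.634°.
sin δ = sin 23.44° × sin 93.634° = 0.39699, so δ = +23.390°.
cos h₀ = −tan ϕ · tan δ = −tan(-18.3°) × tan(+23.390°) = 0.1430, so h₀ = 1.4273 rad = 81.78°.
Daylight = 2h₀/(2π) × 24.00 h = (1.4273/π) × 24.00 = 10.90 h.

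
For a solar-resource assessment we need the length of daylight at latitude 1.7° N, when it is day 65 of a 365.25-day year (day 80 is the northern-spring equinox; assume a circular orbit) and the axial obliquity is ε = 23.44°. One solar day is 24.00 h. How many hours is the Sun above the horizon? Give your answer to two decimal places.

11.98 h

Solar longitude: λ_s = 360° × (65 − 80)/365.25 = -14.784°, i.e. -14.784° + 360° = 345.216°.
sin δ = sin 23.44° × sin 345.216° = -0.10151, so δ = -5.826°.
cos H₀ = −tan φ · tan δ = −tan(+1.7°) × tan(-5.826°) = 0.0030, so H₀ = 1.5678 rad = 89.83°.
Daylight = 2H₀/(2π) × 24.00 h = (1.5678/π) × 24.00 = 11.98 h.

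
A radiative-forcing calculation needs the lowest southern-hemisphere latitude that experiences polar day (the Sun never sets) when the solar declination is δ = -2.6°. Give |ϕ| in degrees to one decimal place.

Polar day requires cos h₀ = −tan ϕ tan δ ≤ −1, i.e. tan ϕ tan δ ≥ 1.
The boundary is |tan ϕ| · |tan δ| = 1, so |ϕ| = 90° − |δ| = 90° − 2.6° = 87.4° in the southern hemisphere.

|ϕ| = 87.4°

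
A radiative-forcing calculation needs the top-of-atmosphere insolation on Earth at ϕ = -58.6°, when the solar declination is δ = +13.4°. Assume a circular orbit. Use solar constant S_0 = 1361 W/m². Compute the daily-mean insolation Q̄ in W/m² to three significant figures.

cos h₀ = −tan(-58.6°) tan(+13.400°) = 0.3903, h₀ = 1.1699 rad.
Bracket: h₀ sin ϕ sin δ + cos ϕ cos δ sin h₀ = 1.1699×-0.85355×0.23175 + 0.52101×0.97278×0.92069 = -0.231418 + 0.466632 = 0.235214.
Q̄ = (S_0/π) × [bracket] = (1361/π) × 0.235214 = 101.9 W/m².

Q̄ ≈ 102 W/m²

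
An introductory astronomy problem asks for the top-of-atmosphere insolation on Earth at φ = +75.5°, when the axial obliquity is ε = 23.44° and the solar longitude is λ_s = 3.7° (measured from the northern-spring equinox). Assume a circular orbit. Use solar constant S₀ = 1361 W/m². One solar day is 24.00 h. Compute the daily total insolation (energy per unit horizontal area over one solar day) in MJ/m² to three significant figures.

10.9 MJ/m²

Solar declination: sin δ = sin ε · sin λ_s = sin 23.44° × sin 3.7° = 0.02567, so δ = +1.471°.
cos H₀ = −tan(+75.5°) tan(+1.471°) = -0.0993, H₀ = 1.6703 rad.
Bracket: H₀ sin φ sin δ + cos φ cos δ sin H₀ = 1.6703×0.96815×0.02567 + 0.25038×0.99967×0.99506 = 0.041511 + 0.249061 = 0.290572.
Q̄ = (S₀/π) × [bracket] = (1361/π) × 0.290572 = 125.88 W/m².
Daily total = Q̄ × 24.00 h × 3600 s/h = 125.88 × 24.00 × 3600 / 10⁶ = 10.88 MJ/m².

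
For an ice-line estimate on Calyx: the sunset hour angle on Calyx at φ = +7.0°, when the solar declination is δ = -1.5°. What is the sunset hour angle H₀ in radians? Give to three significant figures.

cos H₀ = −tan φ · tan δ = −tan(+7.0°) × tan(-1.500°) = 0.0032, so H₀ = 1.5676 rad = 89.82°.

H₀ = 1.57 rad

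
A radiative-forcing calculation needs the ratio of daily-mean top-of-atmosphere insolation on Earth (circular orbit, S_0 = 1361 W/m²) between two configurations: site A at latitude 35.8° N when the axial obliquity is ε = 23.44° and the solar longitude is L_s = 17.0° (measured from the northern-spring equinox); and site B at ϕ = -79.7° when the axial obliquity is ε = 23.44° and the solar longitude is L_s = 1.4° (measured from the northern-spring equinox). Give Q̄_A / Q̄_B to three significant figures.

— Configuration A (ϕ=+35.8°):
Solar declination: sin δ = sin ε · sin L_s = sin 23.44° × sin 17.0° = 0.11630, so δ = +6.679°.
cos h₀ = −tan(+35.8°) tan(+6.679°) = -0.0845, h₀ = 1.6553 rad.
Bracket: h₀ sin ϕ sin δ + cos ϕ cos δ sin h₀ = 1.6553×0.58496×0.11630 + 0.81106×0.99321×0.99643 = 0.112611 + 0.802677 = 0.915288.
Q̄ = (S_0/π) × [bracket] = (1361/π) × 0.915288 = 396.52 W/m².
— Configuration B (ϕ=-79.7°):
Solar declination: sin δ = sin ε · sin L_s = sin 23.44° × sin 1.4° = 0.00972, so δ = +0.557°.
cos h₀ = −tan(-79.7°) tan(+0.557°) = 0.0535, h₀ = 1.5173 rad.
Bracket: h₀ sin ϕ sin δ + cos ϕ cos δ sin h₀ = 1.5173×-0.98389×0.00972 + 0.17880×0.99995×0.99857 = -0.014511 + 0.178535 = 0.164024.
Q̄ = (S_0/π) × [bracket] = (1361/π) × 0.164024 = 71.058 W/m².
Ratio Q̄_A / Q̄_B = 396.52 / 71.058 = 5.580.

Q̄_A / Q̄_B ≈ 5.58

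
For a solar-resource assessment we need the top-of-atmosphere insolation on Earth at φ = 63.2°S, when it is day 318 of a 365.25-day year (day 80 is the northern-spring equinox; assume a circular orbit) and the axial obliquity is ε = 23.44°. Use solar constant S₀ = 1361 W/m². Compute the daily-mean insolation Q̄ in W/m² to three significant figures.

Q̄ ≈ 426 W/m²

Solar longitude: λ_s = 360° × (318 − 80)/365.25 = 234.579°.
sin δ = sin 23.44° × sin 234.579° = -0.32416, so δ = -18.915°.
cos H₀ = −tan(-63.2°) tan(-18.915°) = -0.6784, H₀ = 2.3163 rad.
Bracket: H₀ sin φ sin δ + cos φ cos δ sin H₀ = 2.3163×-0.89259×-0.32416 + 0.45088×0.94600×0.73472 = 0.670203 + 0.313382 = 0.983585.
Q̄ = (S₀/π) × [bracket] = (1361/π) × 0.983585 = 426.1 W/m².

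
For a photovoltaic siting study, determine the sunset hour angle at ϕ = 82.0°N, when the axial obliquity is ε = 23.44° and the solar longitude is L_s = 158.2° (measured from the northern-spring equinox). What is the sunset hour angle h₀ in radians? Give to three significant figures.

Solar declination: sin δ = sin ε · sin L_s = sin 23.44° × sin 158.2° = 0.14773, so δ = +8.495°.
Sunrise equation: cos h₀ = −tan ϕ · tan δ = -1.0628 ≤ −1, so the Sun never sets (polar day) and h₀ = π.

h₀ = 3.14 rad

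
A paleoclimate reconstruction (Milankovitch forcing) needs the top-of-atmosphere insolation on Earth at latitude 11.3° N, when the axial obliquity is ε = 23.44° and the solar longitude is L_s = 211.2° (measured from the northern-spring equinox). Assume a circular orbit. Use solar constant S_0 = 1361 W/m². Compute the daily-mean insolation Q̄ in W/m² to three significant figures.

Q̄ ≈ 389 W/m²

Solar declination: sin δ = sin ε · sin L_s = sin 23.44° × sin 211.2° = -0.20607, so δ = -11.892°.
cos h₀ = −tan(+11.3°) tan(-11.892°) = 0.0421, h₀ = 1.5287 rad.
Bracket: h₀ sin ϕ sin δ + cos ϕ cos δ sin h₀ = 1.5287×0.19595×-0.20607 + 0.98061×0.97854×0.99911 = -0.061728 + 0.958712 = 0.896984.
Q̄ = (S_0/π) × [bracket] = (1361/π) × 0.896984 = 388.6 W/m².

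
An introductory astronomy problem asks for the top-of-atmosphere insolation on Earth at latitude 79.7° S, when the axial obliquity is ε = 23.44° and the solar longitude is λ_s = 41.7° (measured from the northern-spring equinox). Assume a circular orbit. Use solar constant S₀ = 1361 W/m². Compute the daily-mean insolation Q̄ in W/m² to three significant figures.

Q̄ ≈ 0.00 W/m²

Solar declination: sin δ = sin ε · sin λ_s = sin 23.44° × sin 41.7° = 0.26462, so δ = +15.344°.
cos H₀ = −tan(-79.7°) tan(+15.344°) = 1.5099 ≥ 1 ⇒ polar night, H₀ = 0 and Q̄ = 0.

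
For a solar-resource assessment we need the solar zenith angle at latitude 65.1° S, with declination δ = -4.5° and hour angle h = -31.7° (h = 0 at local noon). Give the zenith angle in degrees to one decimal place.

cos θ_z = sin ϕ sin δ + cos ϕ cos δ cos h = 0.071166 + 0.357118 = 0.428284.
θ_z = arccos(0.428284) = 64.6°.

θ_z = 64.6°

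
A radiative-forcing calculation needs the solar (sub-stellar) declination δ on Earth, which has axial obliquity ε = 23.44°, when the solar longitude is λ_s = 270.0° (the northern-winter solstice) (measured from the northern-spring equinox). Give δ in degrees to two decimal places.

sin δ = sin ε · sin λ_s = sin 23.44° × sin 270.0° = -0.397789.
δ = arcsin(-0.397789) = -23.44°.

δ = -23.44°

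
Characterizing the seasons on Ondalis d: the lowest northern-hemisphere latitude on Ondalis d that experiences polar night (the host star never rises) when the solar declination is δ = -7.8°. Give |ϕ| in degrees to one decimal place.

Polar night requires cos h₀ = −tan ϕ tan δ ≥ 1, i.e. tan ϕ tan δ ≤ −1.
The boundary is |tan ϕ| · |tan δ| = 1, so |ϕ| = 90° − |δ| = 90° − 7.8° = 82.2° in the northern hemisphere.

|ϕ| = 82.2°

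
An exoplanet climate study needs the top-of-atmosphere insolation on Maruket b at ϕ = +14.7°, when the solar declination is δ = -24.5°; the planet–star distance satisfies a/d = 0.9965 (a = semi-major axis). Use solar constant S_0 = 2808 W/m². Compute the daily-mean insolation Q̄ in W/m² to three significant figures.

cos h₀ = −tan(+14.7°) tan(-24.500°) = 0.1196, h₀ = 1.4510 rad.
Bracket: h₀ sin ϕ sin δ + cos ϕ cos δ sin h₀ = 1.4510×0.25376×-0.41469 + 0.96727×0.90996×0.99283 = -0.152691 + 0.873866 = 0.721175.
Inverse-square distance factor (a/d)² = 0.9965² = 0.993012.
Q̄ = (S_0/π) × 0.993012 × [bracket] = (2808/π) × 0.993012 × 0.721175 = 640.1 W/m².

Q̄ ≈ 640 W/m²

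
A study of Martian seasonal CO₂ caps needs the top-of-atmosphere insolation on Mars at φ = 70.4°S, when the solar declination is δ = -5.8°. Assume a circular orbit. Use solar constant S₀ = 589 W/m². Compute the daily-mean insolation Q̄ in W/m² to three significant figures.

cos H₀ = −tan(-70.4°) tan(-5.800°) = -0.2853, H₀ = 1.8601 rad.
Bracket: H₀ sin φ sin δ + cos φ cos δ sin H₀ = 1.8601×-0.94206×-0.10106 + 0.33545×0.99488×0.95845 = 0.177090 + 0.319866 = 0.496956.
Q̄ = (S₀/π) × [bracket] = (589/π) × 0.496956 = 93.17 W/m².

Q̄ ≈ 93.2 W/m²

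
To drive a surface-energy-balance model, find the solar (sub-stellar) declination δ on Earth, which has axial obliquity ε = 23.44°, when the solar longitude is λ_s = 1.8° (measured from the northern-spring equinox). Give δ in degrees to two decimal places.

sin δ = sin ε · sin λ_s = sin 23.44° × sin 1.8° = 0.012495.
δ = arcsin(0.012495) = +0.72°.

δ = +0.72°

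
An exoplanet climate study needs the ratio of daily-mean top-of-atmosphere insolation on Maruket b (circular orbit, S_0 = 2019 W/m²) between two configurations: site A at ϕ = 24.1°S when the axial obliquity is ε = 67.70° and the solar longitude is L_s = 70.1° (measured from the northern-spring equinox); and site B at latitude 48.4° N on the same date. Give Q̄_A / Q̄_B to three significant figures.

— Configuration A (ϕ=-24.1°):
Solar declination: sin δ = sin ε · sin L_s = sin 67.70° × sin 70.1° = 0.86996, so δ = +60.454°.
cos h₀ = −tan(-24.1°) tan(+60.454°) = 0.7892, h₀ = 0.6613 rad.
Bracket: h₀ sin ϕ sin δ + cos ϕ cos δ sin h₀ = 0.6613×-0.40833×0.86996 + 0.91283×0.49312×0.61417 = -0.234914 + 0.276459 = 0.041545.
Q̄ = (S_0/π) × [bracket] = (2019/π) × 0.041545 = 26.700 W/m².
— Configuration B (ϕ=+48.4°):
cos h₀ = −tan(+48.4°) tan(+60.454°) = -1.9871 ≤ −1 ⇒ polar day, h₀ = π.
Bracket: h₀ sin ϕ sin δ + cos ϕ cos δ sin h₀ = 3.1416×0.74780×0.86996 + 0.66393×0.49312×0.00000 = 2.043787 + 0.000000 = 2.043787.
Q̄ = (S_0/π) × [bracket] = (2019/π) × 2.043787 = 1313.5 W/m².
Ratio Q̄_A / Q̄_B = 26.700 / 1313.5 = 0.02033.

Q̄_A / Q̄_B ≈ 0.0203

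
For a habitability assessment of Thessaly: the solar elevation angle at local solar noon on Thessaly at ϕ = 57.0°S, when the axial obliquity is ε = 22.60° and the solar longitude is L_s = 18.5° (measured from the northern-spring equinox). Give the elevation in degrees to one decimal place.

Solar declination: sin δ = sin ε · sin L_s = sin 22.60° × sin 18.5° = 0.12194, so δ = +7.004°.
At local noon the hour angle is zero, so the zenith angle equals |ϕ − δ| = |-57.0° − (+7.004°)| = 64.004°.
Elevation = 90° − 64.004° = 26.0°.

26.0°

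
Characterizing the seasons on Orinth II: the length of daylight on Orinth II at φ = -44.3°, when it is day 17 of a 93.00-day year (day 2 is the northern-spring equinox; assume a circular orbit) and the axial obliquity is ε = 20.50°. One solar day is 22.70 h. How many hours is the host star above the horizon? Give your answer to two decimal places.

Solar longitude: λ_s = 360° × (17 − 2)/93.00 = 58.065°.
sin δ = sin 20.50° × sin 58.065° = 0.29720, so δ = +17.290°.
cos H₀ = −tan φ · tan δ = −tan(-44.3°) × tan(+17.290°) = 0.3038, so H₀ = 1.2622 rad = 72.32°.
Daylight = 2H₀/(2π) × 22.70 h = (1.2622/π) × 22.70 = 9.12 h.

9.12 h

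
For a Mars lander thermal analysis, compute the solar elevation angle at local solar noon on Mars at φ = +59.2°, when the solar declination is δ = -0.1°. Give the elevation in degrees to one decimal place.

30.7°

At local noon the hour angle is zero, so the zenith angle equals |φ − δ| = |+59.2° − (-0.100°)| = 59.300°.
Elevation = 90° − 59.300° = 30.7°.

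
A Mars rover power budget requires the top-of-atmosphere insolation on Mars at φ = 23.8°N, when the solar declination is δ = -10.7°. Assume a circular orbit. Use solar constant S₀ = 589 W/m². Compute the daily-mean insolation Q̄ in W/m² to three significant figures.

cos H₀ = −tan(+23.8°) tan(-10.700°) = 0.0833, H₀ = 1.4874 rad.
Bracket: H₀ sin φ sin δ + cos φ cos δ sin H₀ = 1.4874×0.40355×-0.18567 + 0.91496×0.98261×0.99652 = -0.111447 + 0.895920 = 0.784473.
Q̄ = (S₀/π) × [bracket] = (589/π) × 0.784473 = 147.1 W/m².

Q̄ ≈ 147 W/m²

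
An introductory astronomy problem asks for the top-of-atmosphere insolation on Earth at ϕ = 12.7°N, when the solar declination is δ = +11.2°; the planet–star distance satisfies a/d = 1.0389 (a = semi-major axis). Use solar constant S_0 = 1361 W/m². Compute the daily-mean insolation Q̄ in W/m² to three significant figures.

Q̄ ≈ 479 W/m²

cos h₀ = −tan(+12.7°) tan(+11.200°) = -0.0446, h₀ = 1.6154 rad.
Bracket: h₀ sin ϕ sin δ + cos ϕ cos δ sin h₀ = 1.6154×0.21985×0.19423 + 0.97553×0.98096×0.99900 = 0.068980 + 0.955999 = 1.024979.
Inverse-square distance factor (a/d)² = 1.0389² = 1.079313.
Q̄ = (S_0/π) × 1.079313 × [bracket] = (1361/π) × 1.079313 × 1.024979 = 479.3 W/m².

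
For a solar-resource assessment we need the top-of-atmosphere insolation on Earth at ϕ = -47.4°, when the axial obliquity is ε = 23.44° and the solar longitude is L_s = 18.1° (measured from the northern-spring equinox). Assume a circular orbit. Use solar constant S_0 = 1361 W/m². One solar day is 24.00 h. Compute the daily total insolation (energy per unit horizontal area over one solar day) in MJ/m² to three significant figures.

Solar declination: sin δ = sin ε · sin L_s = sin 23.44° × sin 18.1° = 0.12358, so δ = +7.099°.
cos h₀ = −tan(-47.4°) tan(+7.099°) = 0.1354, h₀ = 1.4349 rad.
Bracket: h₀ sin ϕ sin δ + cos ϕ cos δ sin h₀ = 1.4349×-0.73610×0.12358 + 0.67688×0.99233×0.99079 = -0.130529 + 0.665502 = 0.534973.
Q̄ = (S_0/π) × [bracket] = (1361/π) × 0.534973 = 231.76 W/m².
Daily total = Q̄ × 24.00 h × 3600 s/h = 231.76 × 24.00 × 3600 / 10⁶ = 20.02 MJ/m².

20.0 MJ/m²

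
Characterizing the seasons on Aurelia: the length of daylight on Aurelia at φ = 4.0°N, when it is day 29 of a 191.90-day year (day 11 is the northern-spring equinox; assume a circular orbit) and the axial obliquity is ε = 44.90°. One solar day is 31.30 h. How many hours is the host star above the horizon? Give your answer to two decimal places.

15.95 h

Solar longitude: λ_s = 360° × (29 − 11)/191.90 = 33.768°.
sin δ = sin 44.90° × sin 33.768° = 0.39234, so δ = +23.100°.
cos H₀ = −tan φ · tan δ = −tan(+4.0°) × tan(+23.100°) = -0.0298, so H₀ = 1.6006 rad = 91.71°.
Daylight = 2H₀/(2π) × 31.30 h = (1.6006/π) × 31.30 = 15.95 h.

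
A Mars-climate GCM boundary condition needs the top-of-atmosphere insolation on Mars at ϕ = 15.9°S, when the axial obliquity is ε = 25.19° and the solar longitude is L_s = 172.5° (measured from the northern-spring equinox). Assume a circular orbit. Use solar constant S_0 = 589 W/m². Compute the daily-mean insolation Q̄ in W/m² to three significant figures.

Q̄ ≈ 176 W/m²

Solar declination: sin δ = sin ε · sin L_s = sin 25.19° × sin 172.5° = 0.05555, so δ = +3.185°.
cos h₀ = −tan(-15.9°) tan(+3.185°) = 0.0158, h₀ = 1.5549 rad.
Bracket: h₀ sin ϕ sin δ + cos ϕ cos δ sin h₀ = 1.5549×-0.27396×0.05555 + 0.96174×0.99846×0.99987 = -0.023663 + 0.960134 = 0.936471.
Q̄ = (S_0/π) × [bracket] = (589/π) × 0.936471 = 175.6 W/m².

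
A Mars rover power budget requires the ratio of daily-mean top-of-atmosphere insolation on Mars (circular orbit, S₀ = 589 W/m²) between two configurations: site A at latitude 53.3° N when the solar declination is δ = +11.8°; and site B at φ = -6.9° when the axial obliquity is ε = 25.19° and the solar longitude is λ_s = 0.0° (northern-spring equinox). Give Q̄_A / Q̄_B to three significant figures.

— Configuration A (φ=+53.3°):
cos H₀ = −tan(+53.3°) tan(+11.800°) = -0.2803, H₀ = 1.8549 rad.
Bracket: H₀ sin φ sin δ + cos φ cos δ sin H₀ = 1.8549×0.80178×0.20450 + 0.59763×0.97887×0.95992 = 0.304137 + 0.561555 = 0.865692.
Q̄ = (S₀/π) × [bracket] = (589/π) × 0.865692 = 162.30 W/m².
— Configuration B (φ=-6.9°):
Solar declination: sin δ = sin ε · sin λ_s = sin 25.19° × sin 0.0° = 0.00000, so δ = +0.000°.
cos H₀ = −tan(-6.9°) tan(+0.000°) = 0.0000, H₀ = 1.5708 rad.
Bracket: H₀ sin φ sin δ + cos φ cos δ sin H₀ = 1.5708×-0.12014×0.00000 + 0.99276×1.00000×1.00000 = -0.000000 + 0.992760 = 0.992760.
Q̄ = (S₀/π) × [bracket] = (589/π) × 0.992760 = 186.13 W/m².
Ratio Q̄_A / Q̄_B = 162.30 / 186.13 = 0.8720.

Q̄_A / Q̄_B ≈ 0.872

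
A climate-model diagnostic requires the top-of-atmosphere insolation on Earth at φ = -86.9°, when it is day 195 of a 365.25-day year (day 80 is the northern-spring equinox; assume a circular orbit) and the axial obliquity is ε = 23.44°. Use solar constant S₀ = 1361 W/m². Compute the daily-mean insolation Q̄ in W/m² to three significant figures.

Solar longitude: λ_s = 360° × (195 − 80)/365.25 = 113.347°.
sin δ = sin 23.44° × sin 113.347° = 0.36522, so δ = +21.421°.
cos H₀ = −tan(-86.9°) tan(+21.421°) = 7.2440 ≥ 1 ⇒ polar night, H₀ = 0 and Q̄ = 0.

Q̄ ≈ 0.00 W/m²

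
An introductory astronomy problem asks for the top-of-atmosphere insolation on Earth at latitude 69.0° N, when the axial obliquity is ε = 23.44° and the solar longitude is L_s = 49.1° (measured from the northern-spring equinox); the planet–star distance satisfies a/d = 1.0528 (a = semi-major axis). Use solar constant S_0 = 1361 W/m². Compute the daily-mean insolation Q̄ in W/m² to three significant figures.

Q̄ ≈ 435 W/m²

Solar declination: sin δ = sin ε · sin L_s = sin 23.44° × sin 49.1° = 0.30067, so δ = +17.498°.
cos h₀ = −tan(+69.0°) tan(+17.498°) = -0.8213, h₀ = 2.5344 rad.
Bracket: h₀ sin ϕ sin δ + cos ϕ cos δ sin h₀ = 2.5344×0.93358×0.30067 + 0.35837×0.95373×0.57053 = 0.711405 + 0.195000 = 0.906405.
Inverse-square distance factor (a/d)² = 1.0528² = 1.108388.
Q̄ = (S_0/π) × 1.108388 × [bracket] = (1361/π) × 1.108388 × 0.906405 = 435.2 W/m².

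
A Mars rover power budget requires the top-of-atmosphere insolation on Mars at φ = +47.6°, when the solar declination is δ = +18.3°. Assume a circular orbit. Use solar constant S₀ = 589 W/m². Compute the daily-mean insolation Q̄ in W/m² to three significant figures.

cos H₀ = −tan(+47.6°) tan(+18.300°) = -0.3622, H₀ = 1.9414 rad.
Bracket: H₀ sin φ sin δ + cos φ cos δ sin H₀ = 1.9414×0.73846×0.31399 + 0.67430×0.94943×0.93211 = 0.450151 + 0.596737 = 1.046888.
Q̄ = (S₀/π) × [bracket] = (589/π) × 1.046888 = 196.3 W/m².

Q̄ ≈ 196 W/m²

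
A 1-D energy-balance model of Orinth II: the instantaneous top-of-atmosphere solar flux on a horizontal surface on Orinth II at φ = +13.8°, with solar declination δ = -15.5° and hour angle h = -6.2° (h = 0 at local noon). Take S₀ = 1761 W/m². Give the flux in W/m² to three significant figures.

1.53e+03 W/m²

cos θ_z = sin φ sin δ + cos φ cos δ cos h = -0.063745 + 0.930341 = 0.866596.
Flux = S₀ · cos θ_z = 1761 × 0.866596 = 1526 W/m².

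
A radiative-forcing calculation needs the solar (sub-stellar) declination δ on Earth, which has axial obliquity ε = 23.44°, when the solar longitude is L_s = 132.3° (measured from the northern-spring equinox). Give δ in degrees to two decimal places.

δ = +17.11°

sin δ = sin ε · sin L_s = sin 23.44° × sin 132.3° = 0.294217.
δ = arcsin(0.294217) = +17.11°.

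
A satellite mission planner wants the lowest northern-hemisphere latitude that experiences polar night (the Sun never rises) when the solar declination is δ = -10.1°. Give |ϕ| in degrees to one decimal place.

Polar night requires cos h₀ = −tan ϕ tan δ ≥ 1, i.e. tan ϕ tan δ ≤ −1.
The boundary is |tan ϕ| · |tan δ| = 1, so |ϕ| = 90° − |δ| = 90° − 10.1° = 79.9° in the northern hemisphere.

|ϕ| = 79.9°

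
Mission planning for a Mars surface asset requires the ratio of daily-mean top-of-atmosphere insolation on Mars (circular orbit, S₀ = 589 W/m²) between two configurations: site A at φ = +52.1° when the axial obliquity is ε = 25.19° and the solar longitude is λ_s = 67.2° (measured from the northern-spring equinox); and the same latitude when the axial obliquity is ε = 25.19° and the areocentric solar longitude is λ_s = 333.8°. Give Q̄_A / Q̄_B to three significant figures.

Q̄_A / Q̄_B ≈ 2.93

— Configuration A (φ=+52.1°):
Solar declination: sin δ = sin ε · sin λ_s = sin 25.19° × sin 67.2° = 0.39236, so δ = +23.102°.
cos H₀ = −tan(+52.1°) tan(+23.102°) = -0.5480, H₀ = 2.1507 rad.
Bracket: H₀ sin φ sin δ + cos φ cos δ sin H₀ = 2.1507×0.78908×0.39236 + 0.61429×0.91981×0.83651 = 0.665864 + 0.472653 = 1.138517.
Q̄ = (S₀/π) × [bracket] = (589/π) × 1.138517 = 213.45 W/m².
— Configuration B (φ=+52.1°):
sin δ = sin 25.19° × sin 333.8° = -0.18791, so δ = -10.831°.
cos H₀ = −tan(+52.1°) tan(-10.831°) = 0.2458, H₀ = 1.3225 rad.
Bracket: H₀ sin φ sin δ + cos φ cos δ sin H₀ = 1.3225×0.78908×-0.18791 + 0.61429×0.98219×0.96933 = -0.196095 + 0.584845 = 0.388750.
Q̄ = (S₀/π) × [bracket] = (589/π) × 0.388750 = 72.885 W/m².
Ratio Q̄_A / Q̄_B = 213.45 / 72.885 = 2.929.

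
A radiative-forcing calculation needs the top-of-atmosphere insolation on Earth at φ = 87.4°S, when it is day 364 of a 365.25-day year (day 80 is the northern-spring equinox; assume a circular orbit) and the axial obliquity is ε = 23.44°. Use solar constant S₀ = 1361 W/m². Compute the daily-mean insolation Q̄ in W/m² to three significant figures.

Solar longitude: λ_s = 360° × (364 − 80)/365.25 = 279.918°.
sin δ = sin 23.44° × sin 279.918° = -0.39184, so δ = -23.069°.
cos H₀ = −tan(-87.4°) tan(-23.069°) = -9.3791 ≤ −1 ⇒ polar day, H₀ = π.
Bracket: H₀ sin φ sin δ + cos φ cos δ sin H₀ = 3.1416×-0.99897×-0.39184 + 0.04536×0.92003×0.00000 = 1.229737 + 0.000000 = 1.229737.
Q̄ = (S₀/π) × [bracket] = (1361/π) × 1.229737 = 532.7 W/m².

Q̄ ≈ 533 W/m²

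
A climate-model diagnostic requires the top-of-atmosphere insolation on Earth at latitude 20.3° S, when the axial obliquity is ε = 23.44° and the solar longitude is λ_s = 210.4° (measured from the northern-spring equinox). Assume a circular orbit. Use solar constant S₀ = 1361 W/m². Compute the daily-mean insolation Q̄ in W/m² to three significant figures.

Q̄ ≈ 447 W/m²

Solar declination: sin δ = sin ε · sin λ_s = sin 23.44° × sin 210.4° = -0.20129, so δ = -11.613°.
cos H₀ = −tan(-20.3°) tan(-11.613°) = -0.0760, H₀ = 1.6469 rad.
Bracket: H₀ sin φ sin δ + cos φ cos δ sin H₀ = 1.6469×-0.34694×-0.20129 + 0.93789×0.97953×0.99711 = 0.115012 + 0.916036 = 1.031048.
Q̄ = (S₀/π) × [bracket] = (1361/π) × 1.031048 = 446.7 W/m².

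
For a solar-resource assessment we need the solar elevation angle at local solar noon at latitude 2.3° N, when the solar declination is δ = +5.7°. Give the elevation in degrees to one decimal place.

86.6°

At local noon the hour angle is zero, so the zenith angle equals |ϕ − δ| = |+2.3° − (+5.700°)| = 3.400°.
Elevation = 90° − 3.400° = 86.6°.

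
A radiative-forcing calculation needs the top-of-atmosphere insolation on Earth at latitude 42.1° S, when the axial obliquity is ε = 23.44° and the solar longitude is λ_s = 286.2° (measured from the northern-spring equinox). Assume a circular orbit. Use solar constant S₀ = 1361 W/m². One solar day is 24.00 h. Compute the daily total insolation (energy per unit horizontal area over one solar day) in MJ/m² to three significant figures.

Solar declination: sin δ = sin ε · sin λ_s = sin 23.44° × sin 286.2° = -0.38199, so δ = -22.457°.
cos H₀ = −tan(-42.1°) tan(-22.457°) = -0.3735, H₀ = 1.9536 rad.
Bracket: H₀ sin φ sin δ + cos φ cos δ sin H₀ = 1.9536×-0.67043×-0.38199 + 0.74198×0.92416×0.92764 = 0.500312 + 0.636090 = 1.136402.
Q̄ = (S₀/π) × [bracket] = (1361/π) × 1.136402 = 492.31 W/m².
Daily total = Q̄ × 24.00 h × 3600 s/h = 492.31 × 24.00 × 3600 / 10⁶ = 42.54 MJ/m².

42.5 MJ/m²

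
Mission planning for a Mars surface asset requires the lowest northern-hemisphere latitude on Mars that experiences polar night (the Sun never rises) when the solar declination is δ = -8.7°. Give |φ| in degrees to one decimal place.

|φ| = 81.3°

Polar night requires cos H₀ = −tan φ tan δ ≥ 1, i.e. tan φ tan δ ≤ −1.
The boundary is |tan φ| · |tan δ| = 1, so |φ| = 90° − |δ| = 90° − 8.7° = 81.3° in the northern hemisphere.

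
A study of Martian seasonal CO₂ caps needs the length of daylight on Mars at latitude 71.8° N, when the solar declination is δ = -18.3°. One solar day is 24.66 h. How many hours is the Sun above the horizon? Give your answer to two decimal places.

cos h₀ = −tan ϕ · tan δ = 1.0059 ≥ 1, so the Sun never rises (polar night) and h₀ = 0.
Daylight = 2h₀/(2π) × 24.66 h = (0.0000/π) × 24.66 = 0.00 h.

0.00 h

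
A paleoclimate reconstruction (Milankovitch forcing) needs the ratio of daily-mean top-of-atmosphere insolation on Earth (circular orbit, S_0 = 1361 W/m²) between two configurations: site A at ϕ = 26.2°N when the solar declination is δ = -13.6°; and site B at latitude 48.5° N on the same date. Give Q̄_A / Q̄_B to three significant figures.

Q̄_A / Q̄_B ≈ 1.83

— Configuration A (ϕ=+26.2°):
cos h₀ = −tan(+26.2°) tan(-13.600°) = 0.1190, h₀ = 1.4515 rad.
Bracket: h₀ sin ϕ sin δ + cos ϕ cos δ sin h₀ = 1.4515×0.44151×-0.23514 + 0.89726×0.97196×0.99289 = -0.150690 + 0.865900 = 0.715210.
Q̄ = (S_0/π) × [bracket] = (1361/π) × 0.715210 = 309.84 W/m².
— Configuration B (ϕ=+48.5°):
cos h₀ = −tan(+48.5°) tan(-13.600°) = 0.2734, h₀ = 1.2938 rad.
Bracket: h₀ sin ϕ sin δ + cos ϕ cos δ sin h₀ = 1.2938×0.74896×-0.23514 + 0.66262×0.97196×0.96189 = -0.227852 + 0.619496 = 0.391644.
Q̄ = (S_0/π) × [bracket] = (1361/π) × 0.391644 = 169.67 W/m².
Ratio Q̄_A / Q̄_B = 309.84 / 169.67 = 1.826.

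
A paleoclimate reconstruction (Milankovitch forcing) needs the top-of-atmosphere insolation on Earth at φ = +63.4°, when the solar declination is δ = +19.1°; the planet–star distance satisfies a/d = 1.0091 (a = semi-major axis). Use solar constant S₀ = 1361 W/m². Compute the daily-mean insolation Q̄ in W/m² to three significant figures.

Q̄ ≈ 436 W/m²

cos H₀ = −tan(+63.4°) tan(+19.100°) = -0.6915, H₀ = 2.3344 rad.
Bracket: H₀ sin φ sin δ + cos φ cos δ sin H₀ = 2.3344×0.89415×0.32722 + 0.44776×0.94495×0.72237 = 0.683008 + 0.305643 = 0.988651.
Inverse-square distance factor (a/d)² = 1.0091² = 1.018283.
Q̄ = (S₀/π) × 1.018283 × [bracket] = (1361/π) × 1.018283 × 0.988651 = 436.1 W/m².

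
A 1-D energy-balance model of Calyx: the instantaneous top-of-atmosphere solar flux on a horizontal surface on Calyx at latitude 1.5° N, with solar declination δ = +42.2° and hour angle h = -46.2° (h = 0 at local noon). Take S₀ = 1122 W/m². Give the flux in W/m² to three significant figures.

595 W/m²

cos θ_z = sin φ sin δ + cos φ cos δ cos h = 0.017584 + 0.512567 = 0.530151.
Flux = S₀ · cos θ_z = 1122 × 0.530151 = 594.8 W/m².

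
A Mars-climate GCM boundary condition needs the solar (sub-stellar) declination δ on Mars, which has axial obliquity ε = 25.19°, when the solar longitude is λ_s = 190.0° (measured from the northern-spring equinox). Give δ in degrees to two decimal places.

δ = -4.24°

sin δ = sin ε · sin λ_s = sin 25.19° × sin 190.0° = -0.073908.
δ = arcsin(-0.073908) = -4.24°.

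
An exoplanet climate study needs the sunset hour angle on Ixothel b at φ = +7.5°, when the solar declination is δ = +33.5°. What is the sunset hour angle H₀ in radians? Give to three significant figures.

cos H₀ = −tan φ · tan δ = −tan(+7.5°) × tan(+33.500°) = -0.0871, so H₀ = 1.6580 rad = 95.00°.

H₀ = 1.66 rad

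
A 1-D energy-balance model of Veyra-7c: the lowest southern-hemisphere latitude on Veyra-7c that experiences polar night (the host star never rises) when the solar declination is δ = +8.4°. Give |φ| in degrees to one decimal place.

|φ| = 81.6°

Polar night requires cos H₀ = −tan φ tan δ ≥ 1, i.e. tan φ tan δ ≤ −1.
The boundary is |tan φ| · |tan δ| = 1, so |φ| = 90° − |δ| = 90° − 8.4° = 81.6° in the southern hemisphere.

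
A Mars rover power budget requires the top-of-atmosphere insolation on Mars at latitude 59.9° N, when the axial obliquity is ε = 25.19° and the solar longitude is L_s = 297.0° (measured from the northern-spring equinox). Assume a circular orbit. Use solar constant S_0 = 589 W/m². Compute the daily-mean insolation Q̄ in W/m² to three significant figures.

Solar declination: sin δ = sin ε · sin L_s = sin 25.19° × sin 297.0° = -0.37923, so δ = -22.286°.
cos h₀ = −tan(+59.9°) tan(-22.286°) = 0.7070, h₀ = 0.7855 rad.
Bracket: h₀ sin ϕ sin δ + cos ϕ cos δ sin h₀ = 0.7855×0.86515×-0.37923 + 0.50151×0.92530×0.70719 = -0.257715 + 0.328170 = 0.070455.
Q̄ = (S_0/π) × [bracket] = (589/π) × 0.070455 = 13.21 W/m².

Q̄ ≈ 13.2 W/m²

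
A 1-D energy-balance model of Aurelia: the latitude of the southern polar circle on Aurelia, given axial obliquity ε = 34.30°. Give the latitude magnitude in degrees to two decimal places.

The polar circle is the lowest latitude that experiences at least one full rotation of continuous darkness at the northern-summer solstice; it lies at |ϕ| = 90° − ε = 90° − 34.30° = 55.70°.

55.70°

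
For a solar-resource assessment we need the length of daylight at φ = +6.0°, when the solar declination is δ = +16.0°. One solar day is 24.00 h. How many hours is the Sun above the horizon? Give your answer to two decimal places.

12.23 h

cos H₀ = −tan φ · tan δ = −tan(+6.0°) × tan(+16.000°) = -0.0301, so H₀ = 1.6009 rad = 91.73°.
Daylight = 2H₀/(2π) × 24.00 h = (1.6009/π) × 24.00 = 12.23 h.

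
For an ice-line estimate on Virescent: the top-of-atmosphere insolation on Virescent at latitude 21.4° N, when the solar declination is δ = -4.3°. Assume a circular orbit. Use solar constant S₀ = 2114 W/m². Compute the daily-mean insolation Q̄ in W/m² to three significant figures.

cos H₀ = −tan(+21.4°) tan(-4.300°) = 0.0295, H₀ = 1.5413 rad.
Bracket: H₀ sin φ sin δ + cos φ cos δ sin H₀ = 1.5413×0.36488×-0.07498 + 0.93106×0.99719×0.99957 = -0.042168 + 0.928044 = 0.885876.
Q̄ = (S₀/π) × [bracket] = (2114/π) × 0.885876 = 596.1 W/m².

Q̄ ≈ 596 W/m²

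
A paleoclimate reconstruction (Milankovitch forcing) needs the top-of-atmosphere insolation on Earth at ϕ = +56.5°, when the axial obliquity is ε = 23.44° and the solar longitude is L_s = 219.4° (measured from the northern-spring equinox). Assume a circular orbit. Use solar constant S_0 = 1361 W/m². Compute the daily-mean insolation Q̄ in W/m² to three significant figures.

Solar declination: sin δ = sin ε · sin L_s = sin 23.44° × sin 219.4° = -0.25249, so δ = -14.625°.
cos h₀ = −tan(+56.5°) tan(-14.625°) = 0.3942, h₀ = 1.1656 rad.
Bracket: h₀ sin ϕ sin δ + cos ϕ cos δ sin h₀ = 1.1656×0.83389×-0.25249 + 0.55194×0.96760×0.91901 = -0.245416 + 0.490804 = 0.245388.
Q̄ = (S_0/π) × [bracket] = (1361/π) × 0.245388 = 106.3 W/m².

Q̄ ≈ 106 W/m²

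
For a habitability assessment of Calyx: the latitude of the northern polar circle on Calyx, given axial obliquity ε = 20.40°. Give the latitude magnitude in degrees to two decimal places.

The polar circle is the lowest latitude that experiences at least one full rotation of continuous daylight at the northern-summer solstice; it lies at |φ| = 90° − ε = 90° − 20.40° = 69.60°.

69.60°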